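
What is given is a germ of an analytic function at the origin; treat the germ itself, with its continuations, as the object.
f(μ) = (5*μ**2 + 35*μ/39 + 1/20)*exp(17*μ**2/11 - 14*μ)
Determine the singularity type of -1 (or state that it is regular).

The point is a regular point.

There is no denominator, hence no pole anywhere.
The factor exp(17*μ**2/11 - 14*μ) is entire.
So the germ continues analytically to -1.


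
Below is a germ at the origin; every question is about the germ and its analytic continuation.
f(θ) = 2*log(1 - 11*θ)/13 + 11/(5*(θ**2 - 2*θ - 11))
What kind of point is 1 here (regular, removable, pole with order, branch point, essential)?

The point is a regular point.

Denominator factors: θ**2 - 2*θ - 11 = -12 at θ = 1 — none vanishes.
Branch term log(1 - θ/(1/11)): argument at 1 is -10, nonzero, so 1 is not its branch point (a point on a principal cut is still regular for the continued germ).
So the germ continues analytically to 1.


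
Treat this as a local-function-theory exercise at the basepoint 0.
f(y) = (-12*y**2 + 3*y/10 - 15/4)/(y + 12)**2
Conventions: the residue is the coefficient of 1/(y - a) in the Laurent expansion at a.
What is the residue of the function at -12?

The residue is 2883/10.

At the order-2 pole -12 set g(y) = (y - (-12))^2*f(y) = -12*y**2 + 3*y/10 - 15/4.
Order-2 pole: residue = g'(a); g'(-12) = 2883/10, so the residue is 2883/10.


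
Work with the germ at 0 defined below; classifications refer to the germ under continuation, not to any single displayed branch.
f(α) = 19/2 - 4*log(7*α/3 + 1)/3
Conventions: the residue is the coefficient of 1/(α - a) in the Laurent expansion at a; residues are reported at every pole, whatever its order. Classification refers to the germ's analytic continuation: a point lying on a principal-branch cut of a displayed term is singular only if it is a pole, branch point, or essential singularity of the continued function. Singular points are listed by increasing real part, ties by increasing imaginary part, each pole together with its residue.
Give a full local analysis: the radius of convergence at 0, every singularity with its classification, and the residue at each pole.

Branch term (-4/3)*log(1 - α/(-3/7)): its argument vanishes at α = -3/7, a logarithmic branch point, modulus 3/7.
The radius of convergence is the smallest modulus among the singular points: 3/7.

Radius of convergence at 0: 3/7.
At -3/7: a logarithmic branch point.


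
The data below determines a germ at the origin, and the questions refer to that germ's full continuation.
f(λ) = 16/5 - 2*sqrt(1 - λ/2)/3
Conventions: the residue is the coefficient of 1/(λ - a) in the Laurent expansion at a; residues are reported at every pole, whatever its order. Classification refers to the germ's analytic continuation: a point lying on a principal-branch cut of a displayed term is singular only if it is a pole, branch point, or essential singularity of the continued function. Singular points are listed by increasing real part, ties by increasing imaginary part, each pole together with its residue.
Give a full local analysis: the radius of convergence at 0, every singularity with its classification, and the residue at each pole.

Branch term (-2/3)*sqrt(1 - λ/(2)): its argument vanishes at λ = 2, a square-root branch point, modulus 2.
The radius of convergence is the smallest modulus among the singular points: 2.

Radius of convergence at 0: 2.
At 2: an algebraic (square-root) branch point.


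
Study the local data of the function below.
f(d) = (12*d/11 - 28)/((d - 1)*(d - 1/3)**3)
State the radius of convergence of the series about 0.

Denominator factor (d - 1): pole of order 1 at 1, modulus 1.
Denominator factor (d - 1/3)^3: pole of order 3 at 1/3, modulus 1/3.
The radius of convergence is the smallest modulus among the singular points: 1/3.

The radius of convergence is 1/3.


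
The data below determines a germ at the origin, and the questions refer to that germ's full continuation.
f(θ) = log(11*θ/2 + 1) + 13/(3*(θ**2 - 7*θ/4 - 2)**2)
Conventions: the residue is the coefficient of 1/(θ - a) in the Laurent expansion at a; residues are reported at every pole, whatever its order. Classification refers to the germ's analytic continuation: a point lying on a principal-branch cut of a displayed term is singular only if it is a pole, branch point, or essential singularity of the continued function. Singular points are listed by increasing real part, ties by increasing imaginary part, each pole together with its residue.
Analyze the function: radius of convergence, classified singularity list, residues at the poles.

Denominator factor (θ**2 - 7*θ/4 - 2)^2: discriminant 177/16, real irrational roots 7/8 + (1/8)*sqrt(177) and 7/8 - (1/8)*sqrt(177); poles of order 2, moduli 7/8 + (1/8)*sqrt(177) and -7/8 + (1/8)*sqrt(177).
Branch term (1)*log(1 - θ/(-2/11)): its argument vanishes at θ = -2/11, a logarithmic branch point, modulus 2/11.
The radius of convergence is the smallest modulus among the singular points: 2/11.
The branch term is analytic at 7/8 - (1/8)*sqrt(177) and contributes nothing to the residue; only the rational part matters.
The factor θ**2 - 7*θ/4 - 2 splits as (θ - a)(θ - a') with a = 7/8 - (1/8)*sqrt(177), a' = 7/8 + (1/8)*sqrt(177). At the order-2 pole a set g(θ) = (θ - a)^2*(rational part) = [13/3] / (θ - a')^2.
Order-2 pole: residue = g'(a); g'(7/8 - (1/8)*sqrt(177)) = (1664/93987)*sqrt(177), so the residue is (1664/93987)*sqrt(177).
The branch term is analytic at 7/8 + (1/8)*sqrt(177) and contributes nothing to the residue; only the rational part matters.
The factor θ**2 - 7*θ/4 - 2 splits as (θ - a)(θ - a') with a = 7/8 + (1/8)*sqrt(177), a' = 7/8 - (1/8)*sqrt(177). At the order-2 pole a set g(θ) = (θ - a)^2*(rational part) = [13/3] / (θ - a')^2.
Order-2 pole: residue = g'(a); g'(7/8 + (1/8)*sqrt(177)) = -(1664/93987)*sqrt(177), so the residue is -(1664/93987)*sqrt(177).
List the singular points by increasing real part (a conjugate pair: the negative imaginary part first).

Radius of convergence at 0: 2/11.
At 7/8 - (1/8)*sqrt(177): a pole of order 2; residue (1664/93987)*sqrt(177).
At -2/11: a logarithmic branch point.
At 7/8 + (1/8)*sqrt(177): a pole of order 2; residue -(1664/93987)*sqrt(177).


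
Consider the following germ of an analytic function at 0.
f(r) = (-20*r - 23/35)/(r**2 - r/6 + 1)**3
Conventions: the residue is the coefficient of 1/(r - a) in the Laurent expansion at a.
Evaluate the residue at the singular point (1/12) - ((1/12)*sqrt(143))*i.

The residue is -((3794688/102347245)*sqrt(143))*i.

The factor r**2 - r/6 + 1 splits as (r - a)(r - a') with a = (1/12) - ((1/12)*sqrt(143))*i, a' = (1/12) + ((1/12)*sqrt(143))*i. At the order-3 pole a set g(r) = (r - a)^3*f(r) = [-20*r - 23/35] / (r - a')^3.
Order-3 pole: residue = g''(a)/2; g''((1/12) - ((1/12)*sqrt(143))*i) = -((7589376/102347245)*sqrt(143))*i, so the residue is -((3794688/102347245)*sqrt(143))*i.


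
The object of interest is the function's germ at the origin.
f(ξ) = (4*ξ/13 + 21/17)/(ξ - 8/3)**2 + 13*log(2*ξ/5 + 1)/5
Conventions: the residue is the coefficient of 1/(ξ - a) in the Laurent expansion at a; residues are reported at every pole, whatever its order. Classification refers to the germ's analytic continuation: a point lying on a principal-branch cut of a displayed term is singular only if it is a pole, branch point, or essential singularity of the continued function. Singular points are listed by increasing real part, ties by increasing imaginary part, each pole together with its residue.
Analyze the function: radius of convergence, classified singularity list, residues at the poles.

Radius of convergence at 0: 5/2.
At -5/2: a logarithmic branch point.
At 8/3: a pole of order 2; residue 4/13.

Denominator factor (ξ - 8/3)^2: pole of order 2 at 8/3, modulus 8/3.
Branch term (13/5)*log(1 - ξ/(-5/2)): its argument vanishes at ξ = -5/2, a logarithmic branch point, modulus 5/2.
The radius of convergence is the smallest modulus among the singular points: 5/2.
The branch term is analytic at 8/3 and contributes nothing to the residue; only the rational part matters.
At the order-2 pole 8/3 set g(ξ) = (ξ - (8/3))^2*(rational part) = 4*ξ/13 + 21/17.
Order-2 pole: residue = g'(a); g'(8/3) = 4/13, so the residue is 4/13.
List the singular points by increasing real part (a conjugate pair: the negative imaginary part first).


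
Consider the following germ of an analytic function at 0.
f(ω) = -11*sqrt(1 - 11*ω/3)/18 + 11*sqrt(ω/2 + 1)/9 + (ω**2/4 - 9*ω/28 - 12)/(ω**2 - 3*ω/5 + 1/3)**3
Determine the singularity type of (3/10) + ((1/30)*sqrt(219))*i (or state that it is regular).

The denominator factor ω**2 - 3*ω/5 + 1/3 vanishes at (3/10) + ((1/30)*sqrt(219))*i and appears to the power 3; the numerator there equals (-25483/2100) - ((1/175)*sqrt(219))*i, nonzero, and no other factor vanishes.
The branch terms are analytic at this point.
Hence a pole whose order is the multiplicity, 3.

The point is a pole of order 3.


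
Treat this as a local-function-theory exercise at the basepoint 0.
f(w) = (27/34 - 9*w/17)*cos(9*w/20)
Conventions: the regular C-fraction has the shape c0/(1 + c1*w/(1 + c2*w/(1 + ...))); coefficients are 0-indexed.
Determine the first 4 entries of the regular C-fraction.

The regular C-fraction coefficients are [27/34, 2/3, -3929/4800, 243/1600].

Taylor coefficients (expand at 0): a_0 = 27/34, a_1 = -9/17, a_2 = -2187/27200, a_3 = 729/13600.
c0 = a_0 = 27/34. Peel one level at a time: if S = 1 + c*w/S' with S'(0) = 1, then c is the w-coefficient of S and S' = c*w/(S - 1).
S_1 = c0/f = 1 + (2/3)*w + (3929/7200)*w^2 + ...; c1 = 2/3.
S_2 = c1*w/(S_1 - 1) = 1 + (-3929/4800)*w + (318249/2560000)*w^2 + ...; c2 = -3929/4800.
S_3 = c2*w/(S_2 - 1) = 1 + (243/1600)*w + ...; c3 = 243/1600.


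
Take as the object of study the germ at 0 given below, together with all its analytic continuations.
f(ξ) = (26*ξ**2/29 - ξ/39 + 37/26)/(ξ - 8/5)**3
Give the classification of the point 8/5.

The point is a pole of order 3.

The denominator factor ξ - 8/5 vanishes at 8/5 and appears to the power 3; the numerator there equals 207947/56550, nonzero, and no other factor vanishes.
Hence a pole whose order is the multiplicity, 3.


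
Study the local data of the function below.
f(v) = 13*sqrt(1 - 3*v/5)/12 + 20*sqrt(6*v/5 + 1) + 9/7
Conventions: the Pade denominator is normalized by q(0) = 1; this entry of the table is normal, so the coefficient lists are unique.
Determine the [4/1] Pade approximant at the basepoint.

The Pade approximant has numerator coefficients [1879/84, 2925381/96325, 94146003/15412000, -69667119/77060000, 1032666489/6164800000]; denominator coefficients [1, 161007/192650].

Taylor coefficients needed (expand at 0): a_0 = 1879/84, a_1 = 467/40, a_2 = -2919/800, a_3 = 17163/8000, a_4 = -104031/64000, a_5 = 4347189/3200000.
Write the denominator as Q(v) = 1 + q1*v. Requiring Q*f - P = O(v^6) with deg P <= 4 kills the coefficients of v^5..v^5 in Q*f:
  v^5: a_5 + q1*a_4 = 0, i.e. 4347189/3200000 + (-104031/64000)*q1 = 0.
Solving this linear system: q1 = 161007/192650.
The numerator is Q*f truncated at degree 4: P0 = a_0 = 1879/84; P1 = a_1 + q1*a_0 = 2925381/96325; P2 = a_2 + q1*a_1 = 94146003/15412000; P3 = a_3 + q1*a_2 = -69667119/77060000; P4 = a_4 + q1*a_3 = 1032666489/6164800000.


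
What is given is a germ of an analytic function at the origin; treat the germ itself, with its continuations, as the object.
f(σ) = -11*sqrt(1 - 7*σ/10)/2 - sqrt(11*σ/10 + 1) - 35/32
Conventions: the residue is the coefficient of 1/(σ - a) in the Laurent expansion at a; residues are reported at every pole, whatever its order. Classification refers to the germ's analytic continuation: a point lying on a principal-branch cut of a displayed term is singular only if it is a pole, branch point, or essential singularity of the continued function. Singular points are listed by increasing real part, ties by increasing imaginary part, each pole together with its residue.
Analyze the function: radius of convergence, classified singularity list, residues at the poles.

Branch term (-11/2)*sqrt(1 - σ/(10/7)): its argument vanishes at σ = 10/7, a square-root branch point, modulus 10/7.
Branch term (-1)*sqrt(1 - σ/(-10/11)): its argument vanishes at σ = -10/11, a square-root branch point, modulus 10/11.
The radius of convergence is the smallest modulus among the singular points: 10/11.
List the singular points by increasing real part (a conjugate pair: the negative imaginary part first).

Radius of convergence at 0: 10/11.
At -10/11: an algebraic (square-root) branch point.
At 10/7: an algebraic (square-root) branch point.


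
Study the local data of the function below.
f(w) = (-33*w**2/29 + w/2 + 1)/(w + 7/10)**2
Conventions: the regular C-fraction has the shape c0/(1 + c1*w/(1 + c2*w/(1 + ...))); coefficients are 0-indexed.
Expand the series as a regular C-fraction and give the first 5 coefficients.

Taylor coefficients (expand at 0): a_0 = 100/49, a_1 = -1650/343, a_2 = 505300/69629, a_3 = -5321000/487403, a_4 = 55890000/3411821.
c0 = a_0 = 100/49. Peel one level at a time: if S = 1 + c*w/S' with S'(0) = 1, then c is the w-coefficient of S and S' = c*w/(S - 1).
S_1 = c0/f = 1 + (33/14)*w + (11369/5684)*w^2 + ...; c1 = 33/14.
S_2 = c1*w/(S_1 - 1) = 1 + (-11369/13398)*w + (287296/44876601)*w^2 + ...; c2 = -11369/13398.
S_3 = c2*w/(S_2 - 1) = 1 + (574592/76160931)*w + (-37923072/3748370669)*w^2 + ...; c3 = 574592/76160931.
S_4 = c3*w/(S_3 - 1) = 1 + (15246/11369)*w + ...; c4 = 15246/11369.

The regular C-fraction coefficients are [100/49, 33/14, -11369/13398, 574592/76160931, 15246/11369].


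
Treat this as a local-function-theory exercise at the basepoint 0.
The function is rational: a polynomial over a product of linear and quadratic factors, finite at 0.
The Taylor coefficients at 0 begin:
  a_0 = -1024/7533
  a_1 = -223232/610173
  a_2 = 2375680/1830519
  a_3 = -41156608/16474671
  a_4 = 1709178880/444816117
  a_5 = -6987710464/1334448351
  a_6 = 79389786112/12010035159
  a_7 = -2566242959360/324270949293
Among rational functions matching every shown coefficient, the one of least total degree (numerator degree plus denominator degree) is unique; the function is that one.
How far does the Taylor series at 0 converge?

No rational of total degree below 4 reproduces all 8 coefficients; solving the [1/3] Pade equations on them gives f(x) = (-28*x/27 - 6/31)/(x + 9/8)**3, whose expansion matches every shown term.
Denominator factor (x + 9/8)^3: pole of order 3 at -9/8, modulus 9/8.
The radius of convergence is the smallest modulus among the singular points: 9/8.

The radius of convergence is 9/8.


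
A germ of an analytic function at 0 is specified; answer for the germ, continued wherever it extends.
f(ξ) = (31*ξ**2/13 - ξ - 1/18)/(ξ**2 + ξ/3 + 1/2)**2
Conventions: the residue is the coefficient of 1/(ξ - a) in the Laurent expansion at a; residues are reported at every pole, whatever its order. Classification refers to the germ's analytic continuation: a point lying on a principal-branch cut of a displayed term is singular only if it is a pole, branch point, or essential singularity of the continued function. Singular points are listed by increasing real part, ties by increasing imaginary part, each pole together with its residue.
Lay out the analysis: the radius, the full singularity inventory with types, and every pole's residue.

Radius of convergence at 0: (1/2)*sqrt(2).
At (-1/6) - ((1/6)*sqrt(17))*i: a pole of order 2; residue ((915/3757)*sqrt(17))*i.
At (-1/6) + ((1/6)*sqrt(17))*i: a pole of order 2; residue -((915/3757)*sqrt(17))*i.


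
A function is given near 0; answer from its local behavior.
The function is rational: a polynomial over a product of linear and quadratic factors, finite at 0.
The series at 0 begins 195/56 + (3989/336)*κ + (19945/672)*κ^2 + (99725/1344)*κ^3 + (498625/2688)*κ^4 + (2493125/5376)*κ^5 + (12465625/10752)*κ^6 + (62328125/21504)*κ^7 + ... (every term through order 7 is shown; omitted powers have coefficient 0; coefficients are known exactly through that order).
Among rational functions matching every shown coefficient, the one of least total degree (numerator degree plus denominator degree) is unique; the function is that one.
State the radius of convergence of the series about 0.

The radius of convergence is 2/5.

No rational of total degree below 2 reproduces all 8 coefficients; solving the [1/1] Pade equations on them gives f(κ) = (-19*κ/15 - 39/28)/(κ - 2/5), whose expansion matches every shown term.
Denominator factor (κ - 2/5): pole of order 1 at 2/5, modulus 2/5.
The radius of convergence is the smallest modulus among the singular points: 2/5.


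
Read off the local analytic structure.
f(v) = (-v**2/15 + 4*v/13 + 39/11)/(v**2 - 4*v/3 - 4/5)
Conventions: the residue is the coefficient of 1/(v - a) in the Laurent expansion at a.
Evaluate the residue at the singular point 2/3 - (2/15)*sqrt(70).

The residue is 64/585 - (351157/1801800)*sqrt(70).

The factor v**2 - 4*v/3 - 4/5 splits as (v - a)(v - a') with a = 2/3 - (2/15)*sqrt(70), a' = 2/3 + (2/15)*sqrt(70). At the order-1 pole a set g(v) = (v - a)*f(v) = [-v**2/15 + 4*v/13 + 39/11] / (v - a').
Simple pole: residue = g(a) at a = 2/3 - (2/15)*sqrt(70), which is 64/585 - (351157/1801800)*sqrt(70).


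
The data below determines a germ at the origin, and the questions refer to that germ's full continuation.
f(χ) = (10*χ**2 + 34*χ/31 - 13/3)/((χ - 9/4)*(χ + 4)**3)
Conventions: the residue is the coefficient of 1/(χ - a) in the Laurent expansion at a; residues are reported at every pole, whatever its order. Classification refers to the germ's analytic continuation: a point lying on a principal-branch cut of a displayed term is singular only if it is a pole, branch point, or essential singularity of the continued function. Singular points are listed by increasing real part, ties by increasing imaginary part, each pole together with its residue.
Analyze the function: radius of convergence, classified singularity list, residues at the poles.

Radius of convergence at 0: 9/4.
At -4: a pole of order 3; residue -290216/1453125.
At 9/4: a pole of order 1; residue 290216/1453125.

Denominator factor (χ + 4)^3: pole of order 3 at -4, modulus 4.
Denominator factor (χ - 9/4): pole of order 1 at 9/4, modulus 9/4.
The radius of convergence is the smallest modulus among the singular points: 9/4.
At the order-3 pole -4 set g(χ) = (χ - (-4))^3*f(χ) = (10*χ**2 + 34*χ/31 - 13/3)/(χ - 9/4).
Order-3 pole: residue = g''(a)/2; g''(-4) = -580432/1453125, so the residue is -290216/1453125.
At the order-1 pole 9/4 set g(χ) = (χ - (9/4))*f(χ) = (10*χ**2 + 34*χ/31 - 13/3)/(χ + 4)**3.
Simple pole: residue = g(a) at a = 9/4, which is 290216/1453125.
List the singular points by increasing real part (a conjugate pair: the negative imaginary part first).


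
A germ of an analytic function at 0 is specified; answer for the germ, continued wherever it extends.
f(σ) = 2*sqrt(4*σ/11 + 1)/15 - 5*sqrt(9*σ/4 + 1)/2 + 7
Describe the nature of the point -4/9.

The term (-5/2)*sqrt(1 - σ/(-4/9)) has argument 1 - -4/9/(-4/9) = 0 at -4/9: a square-root (algebraic, two-sheeted) branch point; the remaining terms are analytic or single-valued there.

The point is an algebraic (square-root) branch point.


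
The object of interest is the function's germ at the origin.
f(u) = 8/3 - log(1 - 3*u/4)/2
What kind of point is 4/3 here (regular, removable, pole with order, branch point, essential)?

The term (-1/2)*log(1 - u/(4/3)) has argument 1 - 4/3/(4/3) = 0 at 4/3: a logarithmic (infinitely-sheeted) branch point; the remaining terms are analytic or single-valued there.

The point is a logarithmic branch point.


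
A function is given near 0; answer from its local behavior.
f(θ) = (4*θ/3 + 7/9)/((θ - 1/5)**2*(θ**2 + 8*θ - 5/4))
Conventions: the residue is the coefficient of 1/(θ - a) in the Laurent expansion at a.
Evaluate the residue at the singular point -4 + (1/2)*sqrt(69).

The factor θ**2 + 8*θ - 5/4 splits as (θ - a)(θ - a') with a = -4 + (1/2)*sqrt(69), a' = -4 - (1/2)*sqrt(69). At the order-1 pole a set g(θ) = (θ - a)*f(θ) = [(4*θ/3 + 7/9)/(θ - 1/5)**2] / (θ - a').
Simple pole: residue = g(a) at a = -4 + (1/2)*sqrt(69), which is 123800/4563 + (1027700/314847)*sqrt(69).

The residue is 123800/4563 + (1027700/314847)*sqrt(69).


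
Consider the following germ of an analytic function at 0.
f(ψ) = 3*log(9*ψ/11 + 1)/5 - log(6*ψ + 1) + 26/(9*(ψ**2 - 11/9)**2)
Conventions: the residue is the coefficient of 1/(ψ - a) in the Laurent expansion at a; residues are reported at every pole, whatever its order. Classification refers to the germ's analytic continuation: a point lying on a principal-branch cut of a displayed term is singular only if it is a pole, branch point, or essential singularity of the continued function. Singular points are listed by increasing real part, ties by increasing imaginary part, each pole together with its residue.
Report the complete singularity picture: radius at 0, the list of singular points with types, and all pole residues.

Radius of convergence at 0: 1/6.
At -11/9: a logarithmic branch point.
At -(1/3)*sqrt(11): a pole of order 2; residue (39/242)*sqrt(11).
At -1/6: a logarithmic branch point.
At (1/3)*sqrt(11): a pole of order 2; residue -(39/242)*sqrt(11).

Denominator factor (ψ**2 - 11/9)^2: discriminant 44/9, real irrational roots (1/3)*sqrt(11) and -(1/3)*sqrt(11); poles of order 2, moduli (1/3)*sqrt(11) and (1/3)*sqrt(11).
Branch term (-1)*log(1 - ψ/(-1/6)): its argument vanishes at ψ = -1/6, a logarithmic branch point, modulus 1/6.
Branch term (3/5)*log(1 - ψ/(-11/9)): its argument vanishes at ψ = -11/9, a logarithmic branch point, modulus 11/9.
The radius of convergence is the smallest modulus among the singular points: 1/6.
The branch terms are analytic at -(1/3)*sqrt(11) and contribute nothing to the residue; only the rational part matters.
The factor ψ**2 - 11/9 splits as (ψ - a)(ψ - a') with a = -(1/3)*sqrt(11), a' = (1/3)*sqrt(11). At the order-2 pole a set g(ψ) = (ψ - a)^2*(rational part) = [26/9] / (ψ - a')^2.
Order-2 pole: residue = g'(a); g'(-(1/3)*sqrt(11)) = (39/242)*sqrt(11), so the residue is (39/242)*sqrt(11).
The branch terms are analytic at (1/3)*sqrt(11) and contribute nothing to the residue; only the rational part matters.
The factor ψ**2 - 11/9 splits as (ψ - a)(ψ - a') with a = (1/3)*sqrt(11), a' = -(1/3)*sqrt(11). At the order-2 pole a set g(ψ) = (ψ - a)^2*(rational part) = [26/9] / (ψ - a')^2.
Order-2 pole: residue = g'(a); g'((1/3)*sqrt(11)) = -(39/242)*sqrt(11), so the residue is -(39/242)*sqrt(11).
List the singular points by increasing real part (a conjugate pair: the negative imaginary part first).


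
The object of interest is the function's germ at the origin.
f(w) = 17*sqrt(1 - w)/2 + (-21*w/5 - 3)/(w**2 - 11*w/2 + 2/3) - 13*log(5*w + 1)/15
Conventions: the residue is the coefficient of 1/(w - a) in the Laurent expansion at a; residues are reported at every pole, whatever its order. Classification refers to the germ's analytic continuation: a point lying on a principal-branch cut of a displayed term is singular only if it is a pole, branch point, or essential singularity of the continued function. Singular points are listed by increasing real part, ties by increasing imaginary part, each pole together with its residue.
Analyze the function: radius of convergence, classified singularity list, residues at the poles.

Radius of convergence at 0: 11/4 - (1/12)*sqrt(993).
At -1/5: a logarithmic branch point.
At 11/4 - (1/12)*sqrt(993): a pole of order 1; residue -21/10 + (291/3310)*sqrt(993).
At 1: an algebraic (square-root) branch point.
At 11/4 + (1/12)*sqrt(993): a pole of order 1; residue -21/10 - (291/3310)*sqrt(993).

Denominator factor (w**2 - 11*w/2 + 2/3): discriminant 331/12, real irrational roots 11/4 + (1/12)*sqrt(993) and 11/4 - (1/12)*sqrt(993); poles of order 1, moduli 11/4 + (1/12)*sqrt(993) and 11/4 - (1/12)*sqrt(993).
Branch term (17/2)*sqrt(1 - w/(1)): its argument vanishes at w = 1, a square-root branch point, modulus 1.
Branch term (-13/15)*log(1 - w/(-1/5)): its argument vanishes at w = -1/5, a logarithmic branch point, modulus 1/5.
The radius of convergence is the smallest modulus among the singular points: 11/4 - (1/12)*sqrt(993).
The branch terms are analytic at 11/4 - (1/12)*sqrt(993) and contribute nothing to the residue; only the rational part matters.
The factor w**2 - 11*w/2 + 2/3 splits as (w - a)(w - a') with a = 11/4 - (1/12)*sqrt(993), a' = 11/4 + (1/12)*sqrt(993). At the order-1 pole a set g(w) = (w - a)*(rational part) = [-21*w/5 - 3] / (w - a').
Simple pole: residue = g(a) at a = 11/4 - (1/12)*sqrt(993), which is -21/10 + (291/3310)*sqrt(993).
The branch terms are analytic at 11/4 + (1/12)*sqrt(993) and contribute nothing to the residue; only the rational part matters.
The factor w**2 - 11*w/2 + 2/3 splits as (w - a)(w - a') with a = 11/4 + (1/12)*sqrt(993), a' = 11/4 - (1/12)*sqrt(993). At the order-1 pole a set g(w) = (w - a)*(rational part) = [-21*w/5 - 3] / (w - a').
Simple pole: residue = g(a) at a = 11/4 + (1/12)*sqrt(993), which is -21/10 - (291/3310)*sqrt(993).
List the singular points by increasing real part (a conjugate pair: the negative imaginary part first).


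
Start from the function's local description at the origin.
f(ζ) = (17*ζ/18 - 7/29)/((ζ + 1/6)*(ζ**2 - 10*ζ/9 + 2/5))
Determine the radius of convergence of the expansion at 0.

The radius of convergence is 1/6.

Denominator factor (ζ**2 - 10*ζ/9 + 2/5): discriminant -148/405, complex-conjugate roots (5/9) + ((1/45)*sqrt(185))*i and (5/9) - ((1/45)*sqrt(185))*i; poles of order 1, moduli (1/5)*sqrt(10) and (1/5)*sqrt(10).
Denominator factor (ζ + 1/6): pole of order 1 at -1/6, modulus 1/6.
The radius of convergence is the smallest modulus among the singular points: 1/6.


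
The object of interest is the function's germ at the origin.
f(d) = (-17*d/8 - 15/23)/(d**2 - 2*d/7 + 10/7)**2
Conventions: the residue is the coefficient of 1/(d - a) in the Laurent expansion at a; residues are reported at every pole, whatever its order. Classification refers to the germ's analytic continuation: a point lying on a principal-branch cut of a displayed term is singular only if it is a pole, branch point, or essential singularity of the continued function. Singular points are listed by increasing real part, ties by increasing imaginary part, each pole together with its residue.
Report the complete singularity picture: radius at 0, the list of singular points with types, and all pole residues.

Radius of convergence at 0: (1/7)*sqrt(70).
At (1/7) - ((1/7)*sqrt(69))*i: a pole of order 2; residue -((60319/3504096)*sqrt(69))*i.
At (1/7) + ((1/7)*sqrt(69))*i: a pole of order 2; residue ((60319/3504096)*sqrt(69))*i.

Denominator factor (d**2 - 2*d/7 + 10/7)^2: discriminant -276/49, complex-conjugate roots (1/7) + ((1/7)*sqrt(69))*i and (1/7) - ((1/7)*sqrt(69))*i; poles of order 2, moduli (1/7)*sqrt(70) and (1/7)*sqrt(70).
The radius of convergence is the smallest modulus among the singular points: (1/7)*sqrt(70).
The factor d**2 - 2*d/7 + 10/7 splits as (d - a)(d - a') with a = (1/7) - ((1/7)*sqrt(69))*i, a' = (1/7) + ((1/7)*sqrt(69))*i. At the order-2 pole a set g(d) = (d - a)^2*f(d) = [-17*d/8 - 15/23] / (d - a')^2.
Order-2 pole: residue = g'(a); g'((1/7) - ((1/7)*sqrt(69))*i) = -((60319/3504096)*sqrt(69))*i, so the residue is -((60319/3504096)*sqrt(69))*i.
The factor d**2 - 2*d/7 + 10/7 splits as (d - a)(d - a') with a = (1/7) + ((1/7)*sqrt(69))*i, a' = (1/7) - ((1/7)*sqrt(69))*i. At the order-2 pole a set g(d) = (d - a)^2*f(d) = [-17*d/8 - 15/23] / (d - a')^2.
Order-2 pole: residue = g'(a); g'((1/7) + ((1/7)*sqrt(69))*i) = ((60319/3504096)*sqrt(69))*i, so the residue is ((60319/3504096)*sqrt(69))*i.
List the singular points by increasing real part (a conjugate pair: the negative imaginary part first).


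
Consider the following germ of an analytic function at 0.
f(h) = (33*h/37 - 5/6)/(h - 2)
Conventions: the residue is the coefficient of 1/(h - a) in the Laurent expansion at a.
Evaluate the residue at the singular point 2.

At the order-1 pole 2 set g(h) = (h - (2))*f(h) = 33*h/37 - 5/6.
Simple pole: residue = g(a) at a = 2, which is 211/222.

The residue is 211/222.


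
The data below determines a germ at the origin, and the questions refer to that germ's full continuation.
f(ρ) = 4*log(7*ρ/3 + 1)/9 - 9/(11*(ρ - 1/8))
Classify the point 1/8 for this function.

The denominator factor ρ - 1/8 vanishes at 1/8 and appears to the power 1; the numerator there equals -9/11, nonzero, and no other factor vanishes.
The branch terms are analytic at this point.
Hence a pole whose order is the multiplicity, 1.

The point is a pole of order 1.


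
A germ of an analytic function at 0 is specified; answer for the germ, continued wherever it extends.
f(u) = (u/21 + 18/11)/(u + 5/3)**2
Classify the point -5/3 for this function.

The denominator factor u + 5/3 vanishes at -5/3 and appears to the power 2; the numerator there equals 1079/693, nonzero, and no other factor vanishes.
Hence a pole whose order is the multiplicity, 2.

The point is a pole of order 2.


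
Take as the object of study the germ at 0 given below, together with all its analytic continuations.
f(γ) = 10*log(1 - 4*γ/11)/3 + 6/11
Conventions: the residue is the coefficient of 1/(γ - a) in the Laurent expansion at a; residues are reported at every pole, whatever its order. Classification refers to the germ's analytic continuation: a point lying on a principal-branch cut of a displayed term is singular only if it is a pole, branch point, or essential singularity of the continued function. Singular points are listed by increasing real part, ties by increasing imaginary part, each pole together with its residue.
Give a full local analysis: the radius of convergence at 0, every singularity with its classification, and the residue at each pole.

Branch term (10/3)*log(1 - γ/(11/4)): its argument vanishes at γ = 11/4, a logarithmic branch point, modulus 11/4.
The radius of convergence is the smallest modulus among the singular points: 11/4.

Radius of convergence at 0: 11/4.
At 11/4: a logarithmic branch point.


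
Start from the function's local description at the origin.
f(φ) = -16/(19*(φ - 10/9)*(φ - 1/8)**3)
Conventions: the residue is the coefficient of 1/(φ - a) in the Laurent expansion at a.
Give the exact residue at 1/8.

The residue is 5971968/6800309.

At the order-3 pole 1/8 set g(φ) = (φ - (1/8))^3*f(φ) = -16/(19*(φ - 10/9)).
Order-3 pole: residue = g''(a)/2; g''(1/8) = 11943936/6800309, so the residue is 5971968/6800309.


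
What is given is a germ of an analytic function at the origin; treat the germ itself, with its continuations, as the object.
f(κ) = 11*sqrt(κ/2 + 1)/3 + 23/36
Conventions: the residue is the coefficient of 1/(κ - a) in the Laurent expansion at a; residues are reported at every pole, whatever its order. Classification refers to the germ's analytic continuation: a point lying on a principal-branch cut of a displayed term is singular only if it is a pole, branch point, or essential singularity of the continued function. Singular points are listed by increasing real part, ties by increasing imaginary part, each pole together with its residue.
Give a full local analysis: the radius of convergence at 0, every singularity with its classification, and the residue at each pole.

Radius of convergence at 0: 2.
At -2: an algebraic (square-root) branch point.

Branch term (11/3)*sqrt(1 - κ/(-2)): its argument vanishes at κ = -2, a square-root branch point, modulus 2.
The radius of convergence is the smallest modulus among the singular points: 2.


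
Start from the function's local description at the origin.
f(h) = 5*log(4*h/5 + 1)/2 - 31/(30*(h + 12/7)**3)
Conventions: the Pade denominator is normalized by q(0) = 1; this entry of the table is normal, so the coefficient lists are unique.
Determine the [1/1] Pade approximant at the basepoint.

The Pade approximant has numerator coefficients [-10633/51840, 685559509633/304291054080]; denominator coefficients [1, 1516345/2934906].

Taylor coefficients needed (expand at 0): a_0 = -10633/51840, a_1 = 489151/207360, a_2 = -303269/248832.
Write the denominator as Q(h) = 1 + q1*h. Requiring Q*f - P = O(h^3) with deg P <= 1 kills the coefficients of h^2..h^2 in Q*f:
  h^2: a_2 + q1*a_1 = 0, i.e. -303269/248832 + (489151/207360)*q1 = 0.
Solving this linear system: q1 = 1516345/2934906.
The numerator is Q*f truncated at degree 1: P0 = a_0 = -10633/51840; P1 = a_1 + q1*a_0 = 685559509633/304291054080.


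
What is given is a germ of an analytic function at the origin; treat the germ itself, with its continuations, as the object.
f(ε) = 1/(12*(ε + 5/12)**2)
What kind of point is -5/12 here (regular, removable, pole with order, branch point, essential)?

The denominator factor ε + 5/12 vanishes at -5/12 and appears to the power 2; the numerator there equals 1/12, nonzero, and no other factor vanishes.
Hence a pole whose order is the multiplicity, 2.

The point is a pole of order 2.


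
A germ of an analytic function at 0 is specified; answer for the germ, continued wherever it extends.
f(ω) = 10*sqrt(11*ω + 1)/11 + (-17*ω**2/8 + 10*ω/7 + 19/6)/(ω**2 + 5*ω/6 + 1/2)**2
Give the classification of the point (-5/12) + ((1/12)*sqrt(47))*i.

The denominator factor ω**2 + 5*ω/6 + 1/2 vanishes at (-5/12) + ((1/12)*sqrt(47))*i and appears to the power 2; the numerator there equals (11677/4032) + ((1075/4032)*sqrt(47))*i, nonzero, and no other factor vanishes.
The branch terms are analytic at this point.
Hence a pole whose order is the multiplicity, 2.

The point is a pole of order 2.


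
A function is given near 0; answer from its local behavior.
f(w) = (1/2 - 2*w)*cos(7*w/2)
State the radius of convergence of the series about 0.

The factor cos(7*w/2) is entire and contributes no finite singular point.
The polynomial part has no poles.
No finite singular points: the Taylor series at 0 converges everywhere.

The radius of convergence is infinite.


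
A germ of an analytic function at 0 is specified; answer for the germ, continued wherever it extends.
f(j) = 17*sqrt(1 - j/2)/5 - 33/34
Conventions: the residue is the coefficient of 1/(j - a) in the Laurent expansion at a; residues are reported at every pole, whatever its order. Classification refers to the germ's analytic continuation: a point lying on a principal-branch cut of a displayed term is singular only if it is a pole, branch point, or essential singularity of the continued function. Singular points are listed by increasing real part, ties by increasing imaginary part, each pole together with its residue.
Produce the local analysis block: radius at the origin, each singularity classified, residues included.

Radius of convergence at 0: 2.
At 2: an algebraic (square-root) branch point.

Branch term (17/5)*sqrt(1 - j/(2)): its argument vanishes at j = 2, a square-root branch point, modulus 2.
The radius of convergence is the smallest modulus among the singular points: 2.


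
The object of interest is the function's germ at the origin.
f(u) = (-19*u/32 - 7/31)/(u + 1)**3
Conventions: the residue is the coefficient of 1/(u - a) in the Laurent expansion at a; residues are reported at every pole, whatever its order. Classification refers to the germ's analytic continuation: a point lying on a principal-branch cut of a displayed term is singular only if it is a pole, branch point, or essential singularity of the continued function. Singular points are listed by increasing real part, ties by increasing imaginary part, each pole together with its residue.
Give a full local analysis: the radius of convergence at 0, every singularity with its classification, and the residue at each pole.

Radius of convergence at 0: 1.
At -1: a pole of order 3; residue 0.

Denominator factor (u + 1)^3: pole of order 3 at -1, modulus 1.
The radius of convergence is the smallest modulus among the singular points: 1.
At the order-3 pole -1 set g(u) = (u - (-1))^3*f(u) = -19*u/32 - 7/31.
Order-3 pole: residue = g''(a)/2; g''(-1) = 0, so the residue is 0.


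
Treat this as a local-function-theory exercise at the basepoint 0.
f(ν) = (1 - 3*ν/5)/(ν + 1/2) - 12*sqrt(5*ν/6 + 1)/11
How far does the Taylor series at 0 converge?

The radius of convergence is 1/2.

Denominator factor (ν + 1/2): pole of order 1 at -1/2, modulus 1/2.
Branch term (-12/11)*sqrt(1 - ν/(-6/5)): its argument vanishes at ν = -6/5, a square-root branch point, modulus 6/5.
The radius of convergence is the smallest modulus among the singular points: 1/2.


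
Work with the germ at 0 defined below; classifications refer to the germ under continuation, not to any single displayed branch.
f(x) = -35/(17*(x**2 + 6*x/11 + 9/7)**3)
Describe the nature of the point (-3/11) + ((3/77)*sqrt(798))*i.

The point is a pole of order 3.

The denominator factor x**2 + 6*x/11 + 9/7 vanishes at (-3/11) + ((3/77)*sqrt(798))*i and appears to the power 3; the numerator there equals -35/17, nonzero, and no other factor vanishes.
Hence a pole whose order is the multiplicity, 3.


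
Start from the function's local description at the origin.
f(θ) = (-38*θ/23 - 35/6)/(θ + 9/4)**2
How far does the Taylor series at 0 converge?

The radius of convergence is 9/4.

Denominator factor (θ + 9/4)^2: pole of order 2 at -9/4, modulus 9/4.
The radius of convergence is the smallest modulus among the singular points: 9/4.


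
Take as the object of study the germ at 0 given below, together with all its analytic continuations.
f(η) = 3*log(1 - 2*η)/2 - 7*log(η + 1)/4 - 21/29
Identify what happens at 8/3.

The point is a regular point.

There is no denominator, hence no pole anywhere.
Branch term log(1 - η/(1/2)): argument at 8/3 is -13/3, nonzero, so 8/3 is not its branch point (a point on a principal cut is still regular for the continued germ).
Branch term log(1 - η/(-1)): argument at 8/3 is 11/3, nonzero, so 8/3 is not its branch point (a point on a principal cut is still regular for the continued germ).
So the germ continues analytically to 8/3.


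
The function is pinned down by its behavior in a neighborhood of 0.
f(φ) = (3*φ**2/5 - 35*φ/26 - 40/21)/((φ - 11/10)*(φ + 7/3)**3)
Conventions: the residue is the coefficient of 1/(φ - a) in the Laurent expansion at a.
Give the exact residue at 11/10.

The residue is -6534468/99438157.

At the order-1 pole 11/10 set g(φ) = (φ - (11/10))*f(φ) = (3*φ**2/5 - 35*φ/26 - 40/21)/(φ + 7/3)**3.
Simple pole: residue = g(a) at a = 11/10, which is -6534468/99438157.


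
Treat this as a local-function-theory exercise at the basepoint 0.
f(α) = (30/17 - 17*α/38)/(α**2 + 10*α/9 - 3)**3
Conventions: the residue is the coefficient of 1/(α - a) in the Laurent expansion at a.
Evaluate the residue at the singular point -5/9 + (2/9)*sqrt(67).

The residue is (230389515/99477963776)*sqrt(67).

The factor α**2 + 10*α/9 - 3 splits as (α - a)(α - a') with a = -5/9 + (2/9)*sqrt(67), a' = -5/9 - (2/9)*sqrt(67). At the order-3 pole a set g(α) = (α - a)^3*f(α) = [30/17 - 17*α/38] / (α - a')^3.
Order-3 pole: residue = g''(a)/2; g''(-5/9 + (2/9)*sqrt(67)) = (230389515/49738981888)*sqrt(67), so the residue is (230389515/99477963776)*sqrt(67).


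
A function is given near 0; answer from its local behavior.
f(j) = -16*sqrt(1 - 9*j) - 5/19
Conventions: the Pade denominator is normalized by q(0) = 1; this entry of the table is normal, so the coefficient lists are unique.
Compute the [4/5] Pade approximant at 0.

Taylor coefficients needed (expand at 0): a_0 = -309/19, a_1 = 72, a_2 = 162, a_3 = 729, a_4 = 32805/8, a_5 = 413343/16, a_6 = 11160261/64, a_7 = 157837977/128, a_8 = 18467043309/2048, a_9 = 277005649635/4096.
Write the denominator as Q(j) = 1 + q1*j + q2*j^2 + q3*j^3 + q4*j^4 + q5*j^5. Requiring Q*f - P = O(j^10) with deg P <= 4 kills the coefficients of j^5..j^9 in Q*f:
  j^5: a_5 + q1*a_4 + q2*a_3 + q3*a_2 + q4*a_1 + q5*a_0 = 0, i.e. 413343/16 + (32805/8)*q1 + (729)*q2 + (162)*q3 + (72)*q4 + (-309/19)*q5 = 0.
  j^6: a_6 + q1*a_5 + q2*a_4 + q3*a_3 + q4*a_2 + q5*a_1 = 0, i.e. 11160261/64 + (413343/16)*q1 + (32805/8)*q2 + (729)*q3 + (162)*q4 + (72)*q5 = 0.
  j^7: a_7 + q1*a_6 + q2*a_5 + q3*a_4 + q4*a_3 + q5*a_2 = 0, i.e. 157837977/128 + (11160261/64)*q1 + (413343/16)*q2 + (32805/8)*q3 + (729)*q4 + (162)*q5 = 0.
  j^8: a_8 + q1*a_7 + q2*a_6 + q3*a_5 + q4*a_4 + q5*a_3 = 0, i.e. 18467043309/2048 + (157837977/128)*q1 + (11160261/64)*q2 + (413343/16)*q3 + (32805/8)*q4 + (729)*q5 = 0.
  j^9: a_9 + q1*a_8 + q2*a_7 + q3*a_6 + q4*a_5 + q5*a_4 = 0, i.e. 277005649635/4096 + (18467043309/2048)*q1 + (157837977/128)*q2 + (11160261/64)*q3 + (413343/16)*q4 + (32805/8)*q5 = 0.
Solving this linear system: q1 = -47970/2741, q2 = 4317705/43856, q3 = -8328825/43856, q4 = 50027625/701696, q5 = 1121931/87712.
The numerator is Q*f truncated at degree 4: P0 = a_0 = -309/19; P1 = a_1 + q1*a_0 = 18572418/52079; P2 = a_2 + q1*a_1 + q2*a_0 = -2249149437/833264; P3 = a_3 + q1*a_2 + q2*a_1 + q3*a_0 = 6725250261/833264; P4 = a_4 + q1*a_3 + q2*a_2 + q3*a_1 + q4*a_0 = -100545783165/13332224.

The Pade approximant has numerator coefficients [-309/19, 18572418/52079, -2249149437/833264, 6725250261/833264, -100545783165/13332224]; denominator coefficients [1, -47970/2741, 4317705/43856, -8328825/43856, 50027625/701696, 1121931/87712].
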